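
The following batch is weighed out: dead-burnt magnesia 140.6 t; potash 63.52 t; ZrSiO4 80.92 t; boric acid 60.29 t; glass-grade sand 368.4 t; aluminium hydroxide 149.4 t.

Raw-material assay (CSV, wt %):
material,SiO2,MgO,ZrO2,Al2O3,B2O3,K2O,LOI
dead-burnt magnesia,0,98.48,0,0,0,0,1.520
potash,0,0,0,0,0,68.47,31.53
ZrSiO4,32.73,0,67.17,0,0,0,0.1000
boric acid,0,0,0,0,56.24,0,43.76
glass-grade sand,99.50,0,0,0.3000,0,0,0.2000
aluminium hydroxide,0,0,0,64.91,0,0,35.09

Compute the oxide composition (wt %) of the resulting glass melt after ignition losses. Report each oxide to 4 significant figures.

Glass mass = 761.3 t (batch 863.1 − LOI 101.8).
Composition: SiO2 51.63%, MgO 18.19%, ZrO2 7.139%, Al2O3 12.88%, B2O3 4.454%, K2O 5.713%

All internal work keeps full precision from first step to last. The intermediate values are shown (rounded to four significant figures) alongside each step; each reported value sees exactly one rounding — all derived quantities, including yield, six oxide percentages, the totals, LOI, glass mass, are rebuilt from the weighed amounts per 761.3 t of glass at full float precision exactly as printed in the question or the answer.
Mass of each oxide from the mix:
  SiO2: 80.92·0.3273 + 368.4·0.9950 = 393.0 t
  MgO: 140.6·0.9848 = 138.5 t
  ZrO2: 80.92·0.6717 = 54.35 t
  Al2O3: 368.4·0.003000 + 149.4·0.6491 = 98.08 t
  B2O3: 60.29·0.5624 = 33.91 t
  K2O: 63.52·0.6847 = 43.49 t
LOI: 140.6·0.01520 + 63.52·0.3153 + 80.92·0.001000 + 60.29·0.4376 + 368.4·0.002000 + 149.4·0.3509 = 101.8 t
batch − LOI leaves glass = 863.1 − 101.8 = 761.3 t (the oxide masses sum to this)
percent share: oxide ÷ glass, ×100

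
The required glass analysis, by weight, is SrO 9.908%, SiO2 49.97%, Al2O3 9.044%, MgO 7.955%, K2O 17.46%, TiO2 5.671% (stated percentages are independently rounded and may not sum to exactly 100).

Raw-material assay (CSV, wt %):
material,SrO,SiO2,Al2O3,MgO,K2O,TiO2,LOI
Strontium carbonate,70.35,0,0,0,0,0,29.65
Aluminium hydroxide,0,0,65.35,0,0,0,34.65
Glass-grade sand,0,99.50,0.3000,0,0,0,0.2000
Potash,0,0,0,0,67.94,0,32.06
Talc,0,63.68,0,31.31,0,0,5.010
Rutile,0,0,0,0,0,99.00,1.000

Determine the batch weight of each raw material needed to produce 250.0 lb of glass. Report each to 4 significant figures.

Full precision is carried in every operation — working values appear, rounded to 4 significant digits, when written out — each reported figure sees exactly one rounding; derived quantities are rebuilt using the weight values per 250.0 lb of glass at full float precision (the six compositions, ignition loss, yield, glass mass, the totals), as they appear in the problem or answer text.
Target oxide masses per 250.0 lb glass:
  SrO: 9.908% × 250.0 = 24.77 lb
  SiO2: 49.97% × 250.0 = 124.9 lb
  Al2O3: 9.044% × 250.0 = 22.61 lb
  MgO: 7.955% × 250.0 = 19.89 lb
  K2O: 17.46% × 250.0 = 43.65 lb
  TiO2: 5.671% × 250.0 = 14.18 lb
Sums-versus-targets review per the reported batch figures, under the basis named above (oxide sums agree with the targets given rounding of the digits):
  SrO: 35.21·0.7035 = 24.77 lb (target 24.77 lb)
  SiO2: 84.90·0.9950 + 63.52·0.6368 = 124.9 lb (target 124.9 lb)
  Al2O3: 34.21·0.6535 + 84.90·0.003000 = 22.61 lb (target 22.61 lb)
  MgO: 63.52·0.3131 = 19.89 lb (target 19.89 lb)
  K2O: 64.25·0.6794 = 43.65 lb (target 43.65 lb)
  TiO2: 14.32·0.9900 = 14.18 lb (target 14.18 lb)
Glass-mass bookkeeping: net batch after ignition = 250.0 lb (summing oxide targets gives 250.0 lb; versus the stated basis of 250.0 lb — a pure rounding effect).
Batch total: Σ batch = 296.4 lb; Σ batch·LOI gives LOI loss = 46.39 lb; the yield ratio, glass ÷ batch: 84.35%.

Batch per 250.0 lb glass:
  Strontium carbonate: 35.21 lb
  Aluminium hydroxide: 34.21 lb
  Glass-grade sand: 84.90 lb
  Potash: 64.25 lb
  Talc: 63.52 lb
  Rutile: 14.32 lb
Total batch = 296.4 lb; LOI loss = 46.39 lb; yield = 84.35%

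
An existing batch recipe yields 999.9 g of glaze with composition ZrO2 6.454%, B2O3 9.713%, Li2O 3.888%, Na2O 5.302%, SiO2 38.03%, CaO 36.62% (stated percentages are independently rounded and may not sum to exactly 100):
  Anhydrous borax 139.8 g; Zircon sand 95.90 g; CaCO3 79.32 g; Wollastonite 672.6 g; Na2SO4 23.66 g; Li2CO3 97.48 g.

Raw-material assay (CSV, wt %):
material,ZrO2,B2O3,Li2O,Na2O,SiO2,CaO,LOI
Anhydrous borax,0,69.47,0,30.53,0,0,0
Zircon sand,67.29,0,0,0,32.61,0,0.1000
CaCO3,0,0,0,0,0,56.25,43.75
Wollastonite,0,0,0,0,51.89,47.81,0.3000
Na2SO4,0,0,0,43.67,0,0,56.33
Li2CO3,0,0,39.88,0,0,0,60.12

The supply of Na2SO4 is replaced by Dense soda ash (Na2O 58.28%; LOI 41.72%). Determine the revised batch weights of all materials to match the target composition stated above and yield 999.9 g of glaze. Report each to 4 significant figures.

All arithmetic keeps full float precision through every step; mid-chain values appear with 4-significant-figure rounding alongside each step. Every reported number sees exactly one rounding — the derived quantities, which include six oxide percentages, ignition loss, net glass mass, totals, the yield, are re-derived in full precision, as quoted within the question or the answer, from the batch weights on 999.9 g of glass.
Oxide mass targets, per 999.9 g glaze:
  ZrO2: 6.454% × 999.9 = 64.53 g
  B2O3: 9.713% × 999.9 = 97.12 g
  Li2O: 3.888% × 999.9 = 38.88 g
  Na2O: 5.302% × 999.9 = 53.01 g
  SiO2: 38.03% × 999.9 = 380.3 g
  CaO: 36.62% × 999.9 = 366.2 g
Oxide-by-oxide audit using the reported weights, for the quoted basis mass (target by target, the sums agree once rounding is allowed for):
  ZrO2: 95.90·0.6729 = 64.53 g (target 64.53 g)
  B2O3: 139.8·0.6947 = 97.12 g (target 97.12 g)
  Li2O: 97.48·0.3988 = 38.88 g (target 38.88 g)
  Na2O: 139.8·0.3053 + 17.73·0.5828 = 53.01 g (target 53.01 g)
  SiO2: 95.90·0.3261 + 672.6·0.5189 = 380.3 g (target 380.3 g)
  CaO: 79.32·0.5625 + 672.6·0.4781 = 366.2 g (target 366.2 g)
Mass balance on the glass: total charge less LOI = 1000 g (the Σ of target masses is 1000 g; with the basis standing at 999.9 g — gaps are rounding artifacts).
Adding the batch up: Σ batch = 1103 g; Σ batch·LOI gives LOI loss = 102.8 g; as yield: glass ÷ batch → 90.68%.

Revised batch per 999.9 g glaze:
  Anhydrous borax: 139.8 g
  Zircon sand: 95.90 g
  CaCO3: 79.32 g
  Wollastonite: 672.6 g
  Dense soda ash: 17.73 g
  Li2CO3: 97.48 g
Total batch = 1103 g; LOI loss = 102.8 g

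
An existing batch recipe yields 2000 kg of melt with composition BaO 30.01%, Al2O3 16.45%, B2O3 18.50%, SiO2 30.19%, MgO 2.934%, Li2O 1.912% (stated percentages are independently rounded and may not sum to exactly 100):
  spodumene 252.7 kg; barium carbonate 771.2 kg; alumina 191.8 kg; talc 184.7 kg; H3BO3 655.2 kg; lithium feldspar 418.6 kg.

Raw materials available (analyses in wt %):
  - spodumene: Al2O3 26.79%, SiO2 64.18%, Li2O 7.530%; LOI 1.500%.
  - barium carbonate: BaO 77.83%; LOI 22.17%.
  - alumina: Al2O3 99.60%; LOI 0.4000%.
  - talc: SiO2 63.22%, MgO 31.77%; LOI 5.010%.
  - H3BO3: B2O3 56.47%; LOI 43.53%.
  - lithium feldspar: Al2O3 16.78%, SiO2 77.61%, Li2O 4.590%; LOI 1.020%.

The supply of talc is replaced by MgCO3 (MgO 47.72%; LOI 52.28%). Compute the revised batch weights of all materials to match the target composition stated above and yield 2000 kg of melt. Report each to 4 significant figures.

Revised batch per 2000 kg melt:
  spodumene: 67.75 kg
  barium carbonate: 771.2 kg
  alumina: 190.5 kg
  MgCO3: 123.0 kg
  H3BO3: 655.2 kg
  lithium feldspar: 722.0 kg
Total batch = 2530 kg; LOI loss = 529.6 kg

The whole derivation carries exact precision in every operation; working values appear rounded to 4 significant figures in the printout. Each reported number is rounded once only; the derived quantities (net glass mass, the yield, the six compositions, LOI, totals) are recomputed at full precision starting from the weights at 2000 kg of glass as set out in either problem or answer.
Oxide-by-oxide targets in 2000 kg melt:
  BaO: 30.01% × 2000 = 600.2 kg
  Al2O3: 16.45% × 2000 = 329.0 kg
  B2O3: 18.50% × 2000 = 370.0 kg
  SiO2: 30.19% × 2000 = 603.8 kg
  MgO: 2.934% × 2000 = 58.68 kg
  Li2O: 1.912% × 2000 = 38.24 kg
A balance pass over the oxides, per the reported batch figures, per the basis as stated (each sum matches its target mass inside rounding margins):
  BaO: 771.2·0.7783 = 600.2 kg (target 600.2 kg)
  Al2O3: 67.75·0.2679 + 190.5·0.9960 + 722.0·0.1678 = 329.0 kg (target 329.0 kg)
  B2O3: 655.2·0.5647 = 370.0 kg (target 370.0 kg)
  SiO2: 67.75·0.6418 + 722.0·0.7761 = 603.8 kg (target 603.8 kg)
  MgO: 123.0·0.4772 = 58.70 kg (target 58.68 kg)
  Li2O: 67.75·0.07530 + 722.0·0.04590 = 38.24 kg (target 38.24 kg)
Glass mass check: batch Σ − ignition loss = 2000 kg (targets for the oxides total 2000 kg; basis as stated: 2000 kg — a pure rounding effect).
Summing the batch: Σ batch = 2530 kg; LOI loss = Σ batch·LOI = 529.6 kg; glass ÷ batch gives a yield of 79.06%.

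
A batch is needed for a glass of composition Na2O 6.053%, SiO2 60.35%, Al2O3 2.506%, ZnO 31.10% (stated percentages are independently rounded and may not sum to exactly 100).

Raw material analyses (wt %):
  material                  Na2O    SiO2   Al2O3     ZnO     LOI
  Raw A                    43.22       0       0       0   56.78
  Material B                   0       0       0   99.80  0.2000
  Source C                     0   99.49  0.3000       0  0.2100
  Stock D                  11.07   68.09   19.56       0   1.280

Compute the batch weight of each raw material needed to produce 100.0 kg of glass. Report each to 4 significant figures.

Mid-chain values are shown, rounded to 4 significant digits, in the printout — the working math keeps exact precision end to end — a single rounding finalizes every reported figure; derived quantities are computed in full float precision (the totals, four oxide percentages, yield, LOI, net glass mass) starting from the weights on 100.0 kg of glass, precisely as stated by question or answer.
Target masses of each oxide per 100.0 kg glass:
  Na2O: 6.053% × 100.0 = 6.053 kg
  SiO2: 60.35% × 100.0 = 60.35 kg
  Al2O3: 2.506% × 100.0 = 2.506 kg
  ZnO: 31.10% × 100.0 = 31.10 kg
Mass-balance tally per oxide given the weights on record, versus the basis set out (delivered sums recover each target net of answer rounding effects):
  Na2O: 10.93·0.4322 + 12.01·0.1107 = 6.053 kg (target 6.053 kg)
  SiO2: 52.44·0.9949 + 12.01·0.6809 = 60.35 kg (target 60.35 kg)
  Al2O3: 52.44·0.003000 + 12.01·0.1956 = 2.506 kg (target 2.506 kg)
  ZnO: 31.16·0.9980 = 31.10 kg (target 31.10 kg)
Mass balance on the glass: Σ batch − LOI loss = 100.0 kg (the Σ of target masses is 100.0 kg; basis as stated: 100.0 kg — deltas are rounding alone).
Adding the batch up: Σ batch = 106.5 kg; the LOI term Σ batch·LOI equals 6.532 kg; glass ÷ batch gives a yield of 93.87%.

Batch per 100.0 kg glass:
  Raw A: 10.93 kg
  Material B: 31.16 kg
  Source C: 52.44 kg
  Stock D: 12.01 kg
Total batch = 106.5 kg; LOI loss = 6.532 kg; yield = 93.87%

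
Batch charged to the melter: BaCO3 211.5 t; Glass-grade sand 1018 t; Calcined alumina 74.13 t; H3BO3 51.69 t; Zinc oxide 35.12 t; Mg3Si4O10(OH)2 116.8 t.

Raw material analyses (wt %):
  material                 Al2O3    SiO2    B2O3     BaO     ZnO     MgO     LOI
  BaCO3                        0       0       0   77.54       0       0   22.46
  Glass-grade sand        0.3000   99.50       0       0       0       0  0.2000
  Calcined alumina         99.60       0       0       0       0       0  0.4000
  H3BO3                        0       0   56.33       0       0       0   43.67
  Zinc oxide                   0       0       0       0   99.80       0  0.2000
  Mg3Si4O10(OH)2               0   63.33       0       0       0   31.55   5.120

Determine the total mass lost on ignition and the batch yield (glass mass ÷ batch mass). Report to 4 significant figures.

LOI loss = 78.46 t; glass = 1429 t; yield = 94.79%

Exact precision is maintained in every operation — working values are displayed rounded to 4 significant digits alongside each step. Exactly one rounding is applied to every reported figure; derived quantities, including net glass mass, six oxide percentages, the yield, totals, ignition loss, are recomputed from the weighed amounts on 1429 t of glass at full float precision, exactly as shown in the problem or answer text.
LOI of each material in turn:
  BaCO3: 211.5 × 0.2246 = 47.50 t
  Glass-grade sand: 1018 × 0.002000 = 2.036 t
  Calcined alumina: 74.13 × 0.004000 = 0.2965 t
  H3BO3: 51.69 × 0.4367 = 22.57 t
  Zinc oxide: 35.12 × 0.002000 = 0.07024 t
  Mg3Si4O10(OH)2: 116.8 × 0.05120 = 5.980 t
Total LOI = 78.46 t
Glass = batch − LOI = 1507 − 78.46 = 1429 t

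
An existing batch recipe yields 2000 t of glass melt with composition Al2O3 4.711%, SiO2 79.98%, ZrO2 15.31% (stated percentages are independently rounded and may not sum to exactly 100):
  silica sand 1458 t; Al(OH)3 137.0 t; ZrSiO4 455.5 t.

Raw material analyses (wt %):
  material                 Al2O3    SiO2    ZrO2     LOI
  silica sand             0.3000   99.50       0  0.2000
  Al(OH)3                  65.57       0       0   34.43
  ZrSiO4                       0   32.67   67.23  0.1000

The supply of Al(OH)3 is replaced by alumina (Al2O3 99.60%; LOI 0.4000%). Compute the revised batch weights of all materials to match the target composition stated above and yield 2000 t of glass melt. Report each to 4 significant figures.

Revised batch per 2000 t glass melt:
  silica sand: 1458 t
  alumina: 90.21 t
  ZrSiO4: 455.5 t
Total batch = 2004 t; LOI loss = 3.732 t

Each numeric step carries exact precision at all times. Working values appear (rounded to four significant digits) in the printout; every reported number takes a single rounding — the derived quantities are re-derived in exact precision (LOI, the totals, yield, net glass mass, three oxide percentages) from the batch weights on 2000 t of glass as quoted within problem or answer.
Target oxide masses per 2000 t glass melt:
  Al2O3: 4.711% × 2000 = 94.22 t
  SiO2: 79.98% × 2000 = 1600 t
  ZrO2: 15.31% × 2000 = 306.2 t
A balance pass over the oxides, per the reported batch figures, for the quoted basis mass (delivered sums recover each target given rounding of the digits):
  Al2O3: 1458·0.003000 + 90.21·0.9960 = 94.22 t (target 94.22 t)
  SiO2: 1458·0.9950 + 455.5·0.3267 = 1600 t (target 1600 t)
  ZrO2: 455.5·0.6723 = 306.2 t (target 306.2 t)
The glass-mass cross-check: Σ batch − LOI loss = 2000 t (the Σ of target masses is 2000 t; stated basis 2000 t — a pure rounding effect).
Batch grand total — Σ batch = 2004 t; Σ batch·LOI gives LOI loss = 3.732 t; yield, glass over the total, = 99.81%.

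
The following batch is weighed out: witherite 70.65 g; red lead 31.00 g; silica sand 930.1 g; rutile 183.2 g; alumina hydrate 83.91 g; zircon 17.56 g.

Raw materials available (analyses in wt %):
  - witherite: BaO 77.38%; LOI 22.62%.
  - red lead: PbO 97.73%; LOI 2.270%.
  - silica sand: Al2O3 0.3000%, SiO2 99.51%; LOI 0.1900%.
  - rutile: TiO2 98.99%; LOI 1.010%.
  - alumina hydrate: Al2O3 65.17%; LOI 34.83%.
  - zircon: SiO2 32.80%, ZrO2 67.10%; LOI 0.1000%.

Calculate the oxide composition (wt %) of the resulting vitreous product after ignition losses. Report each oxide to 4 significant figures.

Glass mass = 1267 g (batch 1316 − LOI 49.55).
Composition: TiO2 14.31%, Al2O3 4.537%, BaO 4.315%, SiO2 73.51%, ZrO2 0.9301%, PbO 2.391%

Rounding to 4 significant figures extends to each in-between result as displayed — each numeric step keeps full float precision end to end; every reported figure takes just one rounding; derived quantities, including totals, the six compositions, the yield, ignition loss, glass mass, are rebuilt starting from the weights at 1267 g of glass at full precision precisely as stated by problem or answer.
What the batch supplies per oxide:
  TiO2: 183.2·0.9899 = 181.3 g
  Al2O3: 930.1·0.003000 + 83.91·0.6517 = 57.47 g
  BaO: 70.65·0.7738 = 54.67 g
  SiO2: 930.1·0.9951 + 17.56·0.3280 = 931.3 g
  ZrO2: 17.56·0.6710 = 11.78 g
  PbO: 31.00·0.9773 = 30.30 g
LOI: 70.65·0.2262 + 31.00·0.02270 + 930.1·0.001900 + 183.2·0.01010 + 83.91·0.3483 + 17.56·0.001000 = 49.55 g
Net of LOI, the glass mass = 1316 − 49.55 = 1267 g (= Σ oxide masses)
percent by weight: oxide/glass ×100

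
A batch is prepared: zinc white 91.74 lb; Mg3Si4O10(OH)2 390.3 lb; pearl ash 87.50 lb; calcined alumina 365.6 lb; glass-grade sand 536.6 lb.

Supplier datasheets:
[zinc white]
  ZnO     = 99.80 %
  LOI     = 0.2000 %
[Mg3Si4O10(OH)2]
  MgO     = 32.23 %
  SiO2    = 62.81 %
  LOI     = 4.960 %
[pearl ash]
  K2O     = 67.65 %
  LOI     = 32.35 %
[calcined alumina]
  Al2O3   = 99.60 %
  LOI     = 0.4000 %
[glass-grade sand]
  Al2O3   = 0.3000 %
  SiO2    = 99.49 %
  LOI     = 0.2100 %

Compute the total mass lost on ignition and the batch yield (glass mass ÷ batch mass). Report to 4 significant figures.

Working values are shown rounded to four significant digits in the printout — the working math maintains full precision through every step; each reported result takes exactly one rounding; all derived quantities are recomputed at exact precision (the yield, the five compositions, glass mass, the totals, LOI) starting from the weights for 1421 lb of glass exactly as printed in question or answer.
Ignition loss by material:
  zinc white: 91.74 × 0.002000 = 0.1835 lb
  Mg3Si4O10(OH)2: 390.3 × 0.04960 = 19.36 lb
  pearl ash: 87.50 × 0.3235 = 28.31 lb
  calcined alumina: 365.6 × 0.004000 = 1.462 lb
  glass-grade sand: 536.6 × 0.002100 = 1.127 lb
Total LOI = 50.44 lb
Glass = batch − LOI = 1472 − 50.44 = 1421 lb

LOI loss = 50.44 lb; glass = 1421 lb; yield = 96.57%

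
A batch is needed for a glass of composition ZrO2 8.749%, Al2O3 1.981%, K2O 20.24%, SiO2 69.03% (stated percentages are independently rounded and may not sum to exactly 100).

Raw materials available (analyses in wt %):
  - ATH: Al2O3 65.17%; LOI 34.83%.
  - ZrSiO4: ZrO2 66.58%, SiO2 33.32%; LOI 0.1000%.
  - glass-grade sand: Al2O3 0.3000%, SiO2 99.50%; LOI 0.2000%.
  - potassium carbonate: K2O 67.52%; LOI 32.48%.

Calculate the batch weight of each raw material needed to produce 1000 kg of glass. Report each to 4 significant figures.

The working math keeps exact precision at every stage. The intermediate values are shown rounded to 4 significant digits at each printed step. A single rounding produces each reported number. The derived quantities (the totals, LOI, four oxide percentages, glass mass, the yield) are recomputed from the weighed amounts at 1000 kg of glass in exact precision, as they appear in either problem or answer.
Oxide mass targets, per 1000 kg glass:
  ZrO2: 8.749% × 1000 = 87.49 kg
  Al2O3: 1.981% × 1000 = 19.81 kg
  K2O: 20.24% × 1000 = 202.4 kg
  SiO2: 69.03% × 1000 = 690.3 kg
Mass-balance tally per oxide per the reported batch figures, on the stated basis (sum by sum, the targets are met net of answer rounding effects):
  ZrO2: 131.4·0.6658 = 87.49 kg (target 87.49 kg)
  Al2O3: 27.41·0.6517 + 649.8·0.003000 = 19.81 kg (target 19.81 kg)
  K2O: 299.8·0.6752 = 202.4 kg (target 202.4 kg)
  SiO2: 131.4·0.3332 + 649.8·0.9950 = 690.3 kg (target 690.3 kg)
Auditing the glass mass value: total batch − LOI = 1000 kg (targets for the oxides total 1000 kg; the stated basis being 1000 kg — deltas are rounding alone).
Total batch = Σ batch = 1108 kg; the LOI term Σ batch·LOI equals 108.4 kg; yield, glass over the total, = 90.22%.

Batch per 1000 kg glass:
  ATH: 27.41 kg
  ZrSiO4: 131.4 kg
  glass-grade sand: 649.8 kg
  potassium carbonate: 299.8 kg
Total batch = 1108 kg; LOI loss = 108.4 kg; yield = 90.22%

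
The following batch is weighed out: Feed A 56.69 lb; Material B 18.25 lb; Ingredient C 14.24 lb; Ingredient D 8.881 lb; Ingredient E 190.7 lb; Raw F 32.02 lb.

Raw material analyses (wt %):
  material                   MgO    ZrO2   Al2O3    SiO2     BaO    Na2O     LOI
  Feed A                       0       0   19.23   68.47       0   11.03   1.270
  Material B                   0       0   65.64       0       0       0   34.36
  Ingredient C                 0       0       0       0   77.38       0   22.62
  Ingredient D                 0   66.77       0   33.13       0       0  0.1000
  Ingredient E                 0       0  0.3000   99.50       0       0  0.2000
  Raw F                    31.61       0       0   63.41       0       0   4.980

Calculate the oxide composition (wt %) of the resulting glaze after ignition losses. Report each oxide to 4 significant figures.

The working math carries full precision from start to finish; in-progress results are printed, rounded to four significant digits, on the page; a single rounding finalizes every reported figure — all derived quantities, including the six compositions, LOI, net glass mass, the yield, the totals, are computed from the batch weights on 308.6 lb of glass at full precision, exactly as printed in problem or answer.
Oxide masses out of the charge:
  MgO: 32.02·0.3161 = 10.12 lb
  ZrO2: 8.881·0.6677 = 5.930 lb
  Al2O3: 56.69·0.1923 + 18.25·0.6564 + 190.7·0.003000 = 23.45 lb
  SiO2: 56.69·0.6847 + 8.881·0.3313 + 190.7·0.9950 + 32.02·0.6341 = 251.8 lb
  BaO: 14.24·0.7738 = 11.02 lb
  Na2O: 56.69·0.1103 = 6.253 lb
LOI: 56.69·0.01270 + 18.25·0.3436 + 14.24·0.2262 + 8.881·0.001000 + 190.7·0.002000 + 32.02·0.04980 = 12.20 lb
The glass mass, total less LOI, = 320.8 − 12.20 = 308.6 lb (= the summed oxide contributions)
wt % = oxide mass / glass mass × 100

Glass mass = 308.6 lb (batch 320.8 − LOI 12.20).
Composition: MgO 3.280%, ZrO2 1.922%, Al2O3 7.600%, SiO2 81.60%, BaO 3.571%, Na2O 2.026%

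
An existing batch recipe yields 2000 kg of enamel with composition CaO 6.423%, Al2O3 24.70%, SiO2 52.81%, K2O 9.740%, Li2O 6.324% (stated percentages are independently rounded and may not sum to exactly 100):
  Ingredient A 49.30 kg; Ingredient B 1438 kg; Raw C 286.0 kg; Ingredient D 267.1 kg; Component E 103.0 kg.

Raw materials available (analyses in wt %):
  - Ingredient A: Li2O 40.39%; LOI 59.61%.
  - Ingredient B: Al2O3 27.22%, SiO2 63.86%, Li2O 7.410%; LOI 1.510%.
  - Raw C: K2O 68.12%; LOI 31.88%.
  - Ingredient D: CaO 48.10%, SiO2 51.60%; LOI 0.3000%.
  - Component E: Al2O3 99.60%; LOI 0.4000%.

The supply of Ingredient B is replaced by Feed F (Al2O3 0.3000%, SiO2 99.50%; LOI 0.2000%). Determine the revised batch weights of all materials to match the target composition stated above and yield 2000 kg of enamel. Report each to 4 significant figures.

Revised batch per 2000 kg enamel:
  Ingredient A: 313.1 kg
  Feed F: 923.0 kg
  Raw C: 286.0 kg
  Ingredient D: 267.1 kg
  Component E: 493.2 kg
Total batch = 2282 kg; LOI loss = 282.4 kg

Every computation maintains exact precision in all steps. Working values are shown rounded off to 4 significant figures when written out — a single rounding completes each reported number — all derived quantities (the five compositions, the totals, the yield, ignition loss, glass mass) are re-derived in full precision using the weight values per 2000 kg of glass, as written in problem or answer.
Per-oxide target masses for 2000 kg enamel:
  CaO: 6.423% × 2000 = 128.5 kg
  Al2O3: 24.70% × 2000 = 494.0 kg
  SiO2: 52.81% × 2000 = 1056 kg
  K2O: 9.740% × 2000 = 194.8 kg
  Li2O: 6.324% × 2000 = 126.5 kg
Mass-balance tally per oxide using the reported weights, versus the basis set out (target by target, the sums agree modulo rounding of the values):
  CaO: 267.1·0.4810 = 128.5 kg (target 128.5 kg)
  Al2O3: 923.0·0.003000 + 493.2·0.9960 = 494.0 kg (target 494.0 kg)
  SiO2: 923.0·0.9950 + 267.1·0.5160 = 1056 kg (target 1056 kg)
  K2O: 286.0·0.6812 = 194.8 kg (target 194.8 kg)
  Li2O: 313.1·0.4039 = 126.5 kg (target 126.5 kg)
Mass balance on the glass: batch Σ − ignition loss = 2000 kg (the Σ of target masses is 2000 kg; basis as stated: 2000 kg — gaps are rounding artifacts).
Whole-batch sum: Σ batch = 2282 kg; LOI removed, Σ of batch·LOI: 282.4 kg; yield: glass divided by total = 87.63%.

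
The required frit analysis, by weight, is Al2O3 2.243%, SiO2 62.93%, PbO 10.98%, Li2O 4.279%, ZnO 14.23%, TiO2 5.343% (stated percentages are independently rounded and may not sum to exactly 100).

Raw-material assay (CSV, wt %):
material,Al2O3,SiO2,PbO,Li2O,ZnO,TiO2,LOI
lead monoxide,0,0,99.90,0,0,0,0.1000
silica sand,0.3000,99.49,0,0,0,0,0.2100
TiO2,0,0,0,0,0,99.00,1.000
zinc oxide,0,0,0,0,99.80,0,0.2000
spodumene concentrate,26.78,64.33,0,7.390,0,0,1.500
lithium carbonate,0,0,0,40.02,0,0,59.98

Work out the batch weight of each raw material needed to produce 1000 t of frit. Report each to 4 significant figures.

Batch per 1000 t frit:
  lead monoxide: 109.9 t
  silica sand: 582.6 t
  TiO2: 53.97 t
  zinc oxide: 142.6 t
  spodumene concentrate: 77.23 t
  lithium carbonate: 92.66 t
Total batch = 1059 t; LOI loss = 58.89 t; yield = 94.44%

All arithmetic runs at full float precision through the solve; working values appear rounded to 4 significant digits in the printout; a single rounding finalizes every reported number — all derived quantities are computed using the weight values for 1000 t of glass in exact precision (the six compositions, the totals, net glass mass, yield, LOI), exactly as printed in the problem or answer text.
Oxide-by-oxide targets in 1000 t frit:
  Al2O3: 2.243% × 1000 = 22.43 t
  SiO2: 62.93% × 1000 = 629.3 t
  PbO: 10.98% × 1000 = 109.8 t
  Li2O: 4.279% × 1000 = 42.79 t
  ZnO: 14.23% × 1000 = 142.3 t
  TiO2: 5.343% × 1000 = 53.43 t
Mass-balance tally per oxide given the weights on record, on the stated basis (oxide sums agree with the targets given rounding of the digits):
  Al2O3: 582.6·0.003000 + 77.23·0.2678 = 22.43 t (target 22.43 t)
  SiO2: 582.6·0.9949 + 77.23·0.6433 = 629.3 t (target 629.3 t)
  PbO: 109.9·0.9990 = 109.8 t (target 109.8 t)
  Li2O: 77.23·0.07390 + 92.66·0.4002 = 42.79 t (target 42.79 t)
  ZnO: 142.6·0.9980 = 142.3 t (target 142.3 t)
  TiO2: 53.97·0.9900 = 53.43 t (target 53.43 t)
Mass balance on the glass: batch Σ − ignition loss = 1000 t (targets for the oxides total 1000 t; the stated basis being 1000 t — differing by rounding only).
Batch grand total — Σ batch = 1059 t; loss to ignition Σ batch·LOI = 58.89 t; yield, glass over the total, = 94.44%.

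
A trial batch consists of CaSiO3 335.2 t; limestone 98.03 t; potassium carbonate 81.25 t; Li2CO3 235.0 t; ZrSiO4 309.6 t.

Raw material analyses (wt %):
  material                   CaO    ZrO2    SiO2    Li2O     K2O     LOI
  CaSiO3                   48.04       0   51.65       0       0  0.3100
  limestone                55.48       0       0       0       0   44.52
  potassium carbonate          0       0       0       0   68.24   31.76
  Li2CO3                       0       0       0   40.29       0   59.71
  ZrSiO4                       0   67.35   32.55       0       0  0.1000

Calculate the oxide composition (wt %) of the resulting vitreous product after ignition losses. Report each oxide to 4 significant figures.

Glass mass = 848.0 t (batch 1059 − LOI 211.1).
Composition: CaO 25.40%, ZrO2 24.59%, SiO2 32.30%, Li2O 11.17%, K2O 6.539%

The intermediate values are displayed, with 4-significant-digit rounding, in the printout. Every computation holds full precision at every stage; each reported value is rounded once only — all derived quantities, which include five oxide percentages, the yield, totals, glass mass, LOI, are recomputed in full precision, as written in the problem or the answer, from the batch weights on 848.0 t of glass.
What the batch supplies per oxide:
  CaO: 335.2·0.4804 + 98.03·0.5548 = 215.4 t
  ZrO2: 309.6·0.6735 = 208.5 t
  SiO2: 335.2·0.5165 + 309.6·0.3255 = 273.9 t
  Li2O: 235.0·0.4029 = 94.68 t
  K2O: 81.25·0.6824 = 55.45 t
LOI: 335.2·0.003100 + 98.03·0.4452 + 81.25·0.3176 + 235.0·0.5971 + 309.6·0.001000 = 211.1 t
Glass mass = batch − LOI = 1059 − 211.1 = 848.0 t (equal to the oxide-mass sum)
each wt % is 100 × oxide ÷ glass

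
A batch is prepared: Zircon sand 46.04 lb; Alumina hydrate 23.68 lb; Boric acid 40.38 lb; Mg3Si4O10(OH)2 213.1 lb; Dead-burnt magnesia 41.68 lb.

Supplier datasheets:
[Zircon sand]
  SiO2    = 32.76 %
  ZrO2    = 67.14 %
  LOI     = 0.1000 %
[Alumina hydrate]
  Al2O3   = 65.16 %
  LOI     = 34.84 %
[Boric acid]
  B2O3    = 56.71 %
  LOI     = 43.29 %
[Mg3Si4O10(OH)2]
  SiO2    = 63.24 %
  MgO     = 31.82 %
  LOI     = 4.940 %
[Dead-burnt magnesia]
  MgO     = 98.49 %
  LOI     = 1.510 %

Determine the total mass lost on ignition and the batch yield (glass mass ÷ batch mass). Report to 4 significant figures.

In-progress results are shown rounded off to 4 significant figures as written — each numeric step carries exact precision at each step; each reported figure is rounded once only — all derived quantities, which include the yield, totals, five oxide percentages, LOI, glass mass, are re-derived in exact precision, as they appear in the question or the answer, starting from the weights per 327.9 lb of glass.
LOI of each material in turn:
  Zircon sand: 46.04 × 0.001000 = 0.04604 lb
  Alumina hydrate: 23.68 × 0.3484 = 8.250 lb
  Boric acid: 40.38 × 0.4329 = 17.48 lb
  Mg3Si4O10(OH)2: 213.1 × 0.04940 = 10.53 lb
  Dead-burnt magnesia: 41.68 × 0.01510 = 0.6294 lb
Total LOI = 36.93 lb
Glass = batch − LOI = 364.9 − 36.93 = 327.9 lb

LOI loss = 36.93 lb; glass = 327.9 lb; yield = 89.88%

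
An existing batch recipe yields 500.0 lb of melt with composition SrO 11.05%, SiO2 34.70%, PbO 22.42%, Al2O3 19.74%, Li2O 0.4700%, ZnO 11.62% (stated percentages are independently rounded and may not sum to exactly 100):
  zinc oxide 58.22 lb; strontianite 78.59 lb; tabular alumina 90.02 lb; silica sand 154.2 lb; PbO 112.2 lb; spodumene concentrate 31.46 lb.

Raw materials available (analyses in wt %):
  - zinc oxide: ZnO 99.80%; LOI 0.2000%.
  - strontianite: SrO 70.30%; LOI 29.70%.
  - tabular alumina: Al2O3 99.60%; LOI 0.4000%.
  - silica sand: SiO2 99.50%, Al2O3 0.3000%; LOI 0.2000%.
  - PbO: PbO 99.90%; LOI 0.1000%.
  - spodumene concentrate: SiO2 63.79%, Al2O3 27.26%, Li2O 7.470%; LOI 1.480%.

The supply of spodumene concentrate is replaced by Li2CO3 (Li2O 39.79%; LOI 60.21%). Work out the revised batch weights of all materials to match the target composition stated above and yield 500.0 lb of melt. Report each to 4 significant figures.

Rounding to four significant digits governs every working value as printed. The working math carries exact precision in every operation — every reported figure takes exactly one rounding. The derived quantities are computed starting from the weights on 500.0 lb of glass at exact precision (the yield, totals, LOI, the six compositions, glass mass), as given in the problem or answer text.
The oxide mass targets at 500.0 lb melt:
  SrO: 11.05% × 500.0 = 55.25 lb
  SiO2: 34.70% × 500.0 = 173.5 lb
  PbO: 22.42% × 500.0 = 112.1 lb
  Al2O3: 19.74% × 500.0 = 98.70 lb
  Li2O: 0.4700% × 500.0 = 2.350 lb
  ZnO: 11.62% × 500.0 = 58.10 lb
A balance pass over the oxides, using the reported weights, relative to the basis at hand (oxide sums agree with the targets once rounding is allowed for):
  SrO: 78.59·0.7030 = 55.25 lb (target 55.25 lb)
  SiO2: 174.4·0.9950 = 173.5 lb (target 173.5 lb)
  PbO: 112.2·0.9990 = 112.1 lb (target 112.1 lb)
  Al2O3: 98.57·0.9960 + 174.4·0.003000 = 98.70 lb (target 98.70 lb)
  Li2O: 5.906·0.3979 = 2.350 lb (target 2.350 lb)
  ZnO: 58.22·0.9980 = 58.10 lb (target 58.10 lb)
Glass-mass bookkeeping: batch Σ − ignition loss = 500.0 lb (summing oxide targets gives 500.0 lb; against the stated basis, 500.0 lb — gaps are rounding artifacts).
Batch grand total — Σ batch = 527.9 lb; LOI loss = Σ batch·LOI = 27.87 lb; yield: glass divided by total = 94.72%.

Revised batch per 500.0 lb melt:
  zinc oxide: 58.22 lb
  strontianite: 78.59 lb
  tabular alumina: 98.57 lb
  silica sand: 174.4 lb
  PbO: 112.2 lb
  Li2CO3: 5.906 lb
Total batch = 527.9 lb; LOI loss = 27.87 lb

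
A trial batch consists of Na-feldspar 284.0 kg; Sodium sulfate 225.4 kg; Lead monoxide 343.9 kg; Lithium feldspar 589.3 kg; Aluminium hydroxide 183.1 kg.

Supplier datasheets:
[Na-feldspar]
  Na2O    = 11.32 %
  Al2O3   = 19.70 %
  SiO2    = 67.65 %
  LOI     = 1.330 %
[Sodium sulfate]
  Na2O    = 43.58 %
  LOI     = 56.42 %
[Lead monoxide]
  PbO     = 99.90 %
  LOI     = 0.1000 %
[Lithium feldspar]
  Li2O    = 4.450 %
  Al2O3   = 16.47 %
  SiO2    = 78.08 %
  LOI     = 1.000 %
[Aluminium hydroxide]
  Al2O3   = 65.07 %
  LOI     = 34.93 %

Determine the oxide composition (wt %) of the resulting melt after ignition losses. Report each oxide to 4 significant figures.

Working values are displayed, rounded to 4 significant digits, across the worked steps; the whole derivation carries full float precision through every step; exactly one rounding is applied to each reported result. All derived quantities (net glass mass, totals, five oxide percentages, LOI, the yield) are computed starting from the weights at 1425 kg of glass in full precision, as written in the problem or answer text.
Per-oxide mass from batch:
  Na2O: 284.0·0.1132 + 225.4·0.4358 = 130.4 kg
  Li2O: 589.3·0.04450 = 26.22 kg
  Al2O3: 284.0·0.1970 + 589.3·0.1647 + 183.1·0.6507 = 272.1 kg
  PbO: 343.9·0.9990 = 343.6 kg
  SiO2: 284.0·0.6765 + 589.3·0.7808 = 652.3 kg
LOI: 284.0·0.01330 + 225.4·0.5642 + 343.9·0.001000 + 589.3·0.01000 + 183.1·0.3493 = 201.1 kg
Glass = total batch minus LOI = 1626 − 201.1 = 1425 kg (= the summed oxide contributions)
wt %: oxide over glass, times 100

Glass mass = 1425 kg (batch 1626 − LOI 201.1).
Composition: Na2O 9.152%, Li2O 1.841%, Al2O3 19.10%, PbO 24.12%, SiO2 45.79%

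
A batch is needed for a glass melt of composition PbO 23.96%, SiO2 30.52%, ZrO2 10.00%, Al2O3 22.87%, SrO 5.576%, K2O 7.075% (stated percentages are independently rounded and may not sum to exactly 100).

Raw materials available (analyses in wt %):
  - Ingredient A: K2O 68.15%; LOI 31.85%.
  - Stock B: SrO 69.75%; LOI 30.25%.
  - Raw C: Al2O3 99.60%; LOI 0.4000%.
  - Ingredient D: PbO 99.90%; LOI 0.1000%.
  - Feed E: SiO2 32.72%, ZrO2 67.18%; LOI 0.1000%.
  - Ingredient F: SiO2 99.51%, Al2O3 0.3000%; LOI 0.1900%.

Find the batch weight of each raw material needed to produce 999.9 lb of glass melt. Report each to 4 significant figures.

Values along the way appear, with 4-significant-digit rounding, across the worked steps — all internal work runs at full precision at all times — exactly one rounding lands on every reported figure — the derived quantities are carried using the weight values at 999.9 lb of glass at full precision (net glass mass, the yield, LOI, six oxide percentages, the totals) exactly as printed in the problem or answer text.
Per-oxide target masses for 999.9 lb glass melt:
  PbO: 23.96% × 999.9 = 239.6 lb
  SiO2: 30.52% × 999.9 = 305.2 lb
  ZrO2: 10.00% × 999.9 = 99.99 lb
  Al2O3: 22.87% × 999.9 = 228.7 lb
  SrO: 5.576% × 999.9 = 55.75 lb
  K2O: 7.075% × 999.9 = 70.74 lb
Oxide-by-oxide audit given the weights on record, under the basis named above (each sum matches its target mass modulo rounding of the values):
  PbO: 239.8·0.9990 = 239.6 lb (target 239.6 lb)
  SiO2: 148.8·0.3272 + 257.7·0.9951 = 305.1 lb (target 305.2 lb)
  ZrO2: 148.8·0.6718 = 99.96 lb (target 99.99 lb)
  Al2O3: 228.8·0.9960 + 257.7·0.003000 = 228.7 lb (target 228.7 lb)
  SrO: 79.93·0.6975 = 55.75 lb (target 55.75 lb)
  K2O: 103.8·0.6815 = 70.74 lb (target 70.74 lb)
Glass-mass sanity pass: whole batch net of LOI = 999.8 lb (the targets, summed, come to 999.9 lb; versus the stated basis of 999.9 lb — differing by rounding only).
Whole-batch sum: Σ batch = 1059 lb; LOI loss = Σ batch·LOI = 59.03 lb; yield: glass divided by total = 94.42%.

Batch per 999.9 lb glass melt:
  Ingredient A: 103.8 lb
  Stock B: 79.93 lb
  Raw C: 228.8 lb
  Ingredient D: 239.8 lb
  Feed E: 148.8 lb
  Ingredient F: 257.7 lb
Total batch = 1059 lb; LOI loss = 59.03 lb; yield = 94.42%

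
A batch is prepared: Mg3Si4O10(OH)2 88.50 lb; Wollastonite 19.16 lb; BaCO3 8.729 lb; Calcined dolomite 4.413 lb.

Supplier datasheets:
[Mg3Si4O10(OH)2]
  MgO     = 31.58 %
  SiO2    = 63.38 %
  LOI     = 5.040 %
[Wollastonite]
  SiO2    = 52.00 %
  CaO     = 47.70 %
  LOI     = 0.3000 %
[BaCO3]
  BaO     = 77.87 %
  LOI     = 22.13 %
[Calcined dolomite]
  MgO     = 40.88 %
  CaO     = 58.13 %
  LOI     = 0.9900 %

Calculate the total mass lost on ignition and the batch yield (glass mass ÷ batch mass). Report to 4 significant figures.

Full precision is kept through every step; mid-chain values are displayed rounded to 4 significant figures alongside each step; exactly one rounding goes into every reported result; the derived quantities (totals, net glass mass, yield, LOI, the four compositions) are rebuilt at exact precision starting from the weights at 114.3 lb of glass, exactly as shown in either problem or answer.
LOI of each material in turn:
  Mg3Si4O10(OH)2: 88.50 × 0.05040 = 4.460 lb
  Wollastonite: 19.16 × 0.003000 = 0.05748 lb
  BaCO3: 8.729 × 0.2213 = 1.932 lb
  Calcined dolomite: 4.413 × 0.009900 = 0.04369 lb
Total LOI = 6.493 lb
Glass = batch − LOI = 120.8 − 6.493 = 114.3 lb

LOI loss = 6.493 lb; glass = 114.3 lb; yield = 94.62%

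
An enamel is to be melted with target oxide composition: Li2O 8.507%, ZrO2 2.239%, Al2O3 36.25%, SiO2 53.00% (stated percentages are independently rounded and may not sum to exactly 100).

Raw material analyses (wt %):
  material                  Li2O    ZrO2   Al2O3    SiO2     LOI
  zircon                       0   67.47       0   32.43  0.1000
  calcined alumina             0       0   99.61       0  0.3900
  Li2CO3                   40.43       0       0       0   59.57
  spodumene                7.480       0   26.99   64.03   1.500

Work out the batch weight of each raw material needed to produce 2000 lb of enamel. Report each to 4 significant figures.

Working values appear rounded off to 4 significant figures in the working. Each numeric step keeps full precision throughout — each reported figure takes just one rounding — all derived quantities are carried at full float precision (the yield, net glass mass, the four compositions, the totals, LOI) starting from the weights per 2000 lb of glass, exactly as printed in the problem or answer text.
Target masses of each oxide per 2000 lb enamel:
  Li2O: 8.507% × 2000 = 170.1 lb
  ZrO2: 2.239% × 2000 = 44.78 lb
  Al2O3: 36.25% × 2000 = 725.0 lb
  SiO2: 53.00% × 2000 = 1060 lb
Per-oxide balance check working from each reported weight, for the quoted basis mass (sums match the target masses given rounding of the digits):
  Li2O: 120.8·0.4043 + 1622·0.07480 = 170.2 lb (target 170.1 lb)
  ZrO2: 66.37·0.6747 = 44.78 lb (target 44.78 lb)
  Al2O3: 288.4·0.9961 + 1622·0.2699 = 725.1 lb (target 725.0 lb)
  SiO2: 66.37·0.3243 + 1622·0.6403 = 1060 lb (target 1060 lb)
Auditing the glass mass value: Σ batch − LOI loss = 2000 lb (summing oxide targets gives 2000 lb; with the basis standing at 2000 lb — deltas are rounding alone).
Whole-batch sum: Σ batch = 2098 lb; the LOI term Σ batch·LOI equals 97.48 lb; the yield ratio, glass ÷ batch: 95.35%.

Batch per 2000 lb enamel:
  zircon: 66.37 lb
  calcined alumina: 288.4 lb
  Li2CO3: 120.8 lb
  spodumene: 1622 lb
Total batch = 2098 lb; LOI loss = 97.48 lb; yield = 95.35%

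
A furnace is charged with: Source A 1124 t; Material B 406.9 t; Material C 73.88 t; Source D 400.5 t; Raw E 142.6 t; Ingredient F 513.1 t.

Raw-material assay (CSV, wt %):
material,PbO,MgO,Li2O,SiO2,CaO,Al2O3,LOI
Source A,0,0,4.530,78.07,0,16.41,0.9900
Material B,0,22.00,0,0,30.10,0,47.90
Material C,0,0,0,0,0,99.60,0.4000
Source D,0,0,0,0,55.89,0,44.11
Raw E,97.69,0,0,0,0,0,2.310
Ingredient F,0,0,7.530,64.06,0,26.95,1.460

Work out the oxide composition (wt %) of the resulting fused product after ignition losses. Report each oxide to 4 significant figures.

The whole derivation carries full precision at every stage — values along the way appear (rounded to four significant digits) in the printout; every reported result takes exactly one rounding — the derived quantities (the yield, the totals, LOI, glass mass, the six compositions) are carried in full float precision starting from the weights per 2267 t of glass as written in question or answer.
Oxide masses out of the charge:
  PbO: 142.6·0.9769 = 139.3 t
  MgO: 406.9·0.2200 = 89.52 t
  Li2O: 1124·0.04530 + 513.1·0.07530 = 89.55 t
  SiO2: 1124·0.7807 + 513.1·0.6406 = 1206 t
  CaO: 406.9·0.3010 + 400.5·0.5589 = 346.3 t
  Al2O3: 1124·0.1641 + 73.88·0.9960 + 513.1·0.2695 = 396.3 t
LOI: 1124·0.009900 + 406.9·0.4790 + 73.88·0.004000 + 400.5·0.4411 + 142.6·0.02310 + 513.1·0.01460 = 393.8 t
Resulting glass, batch − LOI: 2661 − 393.8 = 2267 t (= Σ oxide masses)
percent share: oxide ÷ glass, ×100

Glass mass = 2267 t (batch 2661 − LOI 393.8).
Composition: PbO 6.144%, MgO 3.948%, Li2O 3.950%, SiO2 53.20%, CaO 15.28%, Al2O3 17.48%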